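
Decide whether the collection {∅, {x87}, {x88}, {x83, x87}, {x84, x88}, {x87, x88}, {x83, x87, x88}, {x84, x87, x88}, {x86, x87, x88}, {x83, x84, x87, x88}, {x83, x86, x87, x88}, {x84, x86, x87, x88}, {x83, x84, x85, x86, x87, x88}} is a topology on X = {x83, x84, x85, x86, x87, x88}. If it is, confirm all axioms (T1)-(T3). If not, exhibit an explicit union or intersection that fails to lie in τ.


τ is NOT a topology on X.

Axiom (T1): ∅ ∈ τ? Yes; X ∈ τ? Yes.
Axiom (T2/T3): check pairwise unions and intersections of members of τ.
Counterexample for (T2): {x83, x87} ∪ {x84, x86, x87, x88} = {x83, x84, x86, x87, x88} ∉ τ. Therefore τ is NOT a topology.


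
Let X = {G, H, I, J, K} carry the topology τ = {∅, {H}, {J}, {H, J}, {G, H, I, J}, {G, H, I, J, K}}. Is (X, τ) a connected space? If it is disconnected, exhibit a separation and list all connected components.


(X, τ) is connected.

Find clopen sets (U ∈ τ with X ∖ U ∈ τ):
  U = ∅, X ∖ U = {G, H, I, J, K} — both open, so U is clopen.
  U = {G, H, I, J, K}, X ∖ U = ∅ — both open, so U is clopen.
Only trivial clopens (∅ and X) exist, so (X, τ) is connected.
Compute connected components by grouping points that agree on all clopens:
  component: {G, H, I, J, K}


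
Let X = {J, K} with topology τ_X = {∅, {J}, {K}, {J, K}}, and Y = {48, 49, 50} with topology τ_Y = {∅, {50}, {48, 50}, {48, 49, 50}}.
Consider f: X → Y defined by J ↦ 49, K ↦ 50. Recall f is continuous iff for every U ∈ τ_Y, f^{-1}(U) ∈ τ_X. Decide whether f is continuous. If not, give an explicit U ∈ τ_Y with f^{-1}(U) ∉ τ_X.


f IS continuous.

Compute f^{-1}(U) for each U ∈ τ_Y:
  U = ∅: f^{-1}(U) = ∅ ∈ τ_X ✓.
  U = {50}: f^{-1}(U) = {K} ∈ τ_X ✓.
  U = {48, 50}: f^{-1}(U) = {K} ∈ τ_X ✓.
  U = {48, 49, 50}: f^{-1}(U) = {J, K} ∈ τ_X ✓.
Every preimage lies in τ_X, so f IS continuous.


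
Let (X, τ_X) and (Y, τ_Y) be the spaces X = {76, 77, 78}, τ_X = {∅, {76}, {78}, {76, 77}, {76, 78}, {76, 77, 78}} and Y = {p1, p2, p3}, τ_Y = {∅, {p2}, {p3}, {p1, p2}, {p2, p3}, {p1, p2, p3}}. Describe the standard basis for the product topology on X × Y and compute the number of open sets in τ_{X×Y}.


Basis B = {∅ × ∅, {76} × {p2}, {76} × {p3}, {78} × {p2}, {78} × {p3}, {76} × {p1, p2}, {76} × {p2, p3}, {76, 77} × {p2}, {76, 78} × {p2}, {76, 77} × {p3}, {76, 78} × {p3}, {78} × {p1, p2}, {78} × {p2, p3}, {76} × {p1, p2, p3}, {76, 77, 78} × {p2}, {76, 77, 78} × {p3}, {78} × {p1, p2, p3}, {76, 77} × {p1, p2}, {76, 78} × {p1, p2}, {76, 77} × {p2, p3}, {76, 78} × {p2, p3}, {76, 77} × {p1, p2, p3}, {76, 78} × {p1, p2, p3}, {76, 77, 78} × {p1, p2}, {76, 77, 78} × {p2, p3}, {76, 77, 78} × {p1, p2, p3}}; |τ_{X×Y}| = 108.

Enumerate products U × V with U ∈ τ_X, V ∈ τ_Y (deduplicated):
  ∅ × ∅ = {} (∅)
  {76} × {p2} = {(76,p2)}
  {76} × {p3} = {(76,p3)}
  {78} × {p2} = {(78,p2)}
  {78} × {p3} = {(78,p3)}
  {76} × {p1, p2} = {(76,p1), (76,p2)}
  {76} × {p2, p3} = {(76,p2), (76,p3)}
  {76, 77} × {p2} = {(76,p2), (77,p2)}
  {76, 78} × {p2} = {(76,p2), (78,p2)}
  {76, 77} × {p3} = {(76,p3), (77,p3)}
  {76, 78} × {p3} = {(76,p3), (78,p3)}
  {78} × {p1, p2} = {(78,p1), (78,p2)}
  {78} × {p2, p3} = {(78,p2), (78,p3)}
  {76} × {p1, p2, p3} = {(76,p1), (76,p2), (76,p3)}
  {76, 77, 78} × {p2} = {(76,p2), (77,p2), (78,p2)}
  {76, 77, 78} × {p3} = {(76,p3), (77,p3), (78,p3)}
  {78} × {p1, p2, p3} = {(78,p1), (78,p2), (78,p3)}
  {76, 77} × {p1, p2} = {(76,p1), (76,p2), (77,p1), (77,p2)}
  {76, 78} × {p1, p2} = {(76,p1), (76,p2), (78,p1), (78,p2)}
  {76, 77} × {p2, p3} = {(76,p2), (76,p3), (77,p2), (77,p3)}
  {76, 78} × {p2, p3} = {(76,p2), (76,p3), (78,p2), (78,p3)}
  {76, 77} × {p1, p2, p3} = {(76,p1), (76,p2), (76,p3), (77,p1), (77,p2), (77,p3)}
  {76, 78} × {p1, p2, p3} = {(76,p1), (76,p2), (76,p3), (78,p1), (78,p2), (78,p3)}
  {76, 77, 78} × {p1, p2} = {(76,p1), (76,p2), (77,p1), (77,p2), (78,p1), (78,p2)}
  {76, 77, 78} × {p2, p3} = {(76,p2), (76,p3), (77,p2), (77,p3), (78,p2), (78,p3)}
  {76, 77, 78} × {p1, p2, p3} = {(76,p1), (76,p2), (76,p3), (77,p1), (77,p2), (77,p3), (78,p1), (78,p2), (78,p3)}
These 26 distinct sets form the basis B.
Close under arbitrary unions to get τ_{X×Y}; counting gives |τ_{X×Y}| = 108.


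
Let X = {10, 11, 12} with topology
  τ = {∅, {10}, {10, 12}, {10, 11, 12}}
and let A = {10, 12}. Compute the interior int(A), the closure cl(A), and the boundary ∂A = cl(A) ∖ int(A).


int(A) = {10, 12}, cl(A) = {10, 11, 12}, ∂A = {11}.

Closed sets in (X, τ) are complements of opens:
  closed(X, τ) = {∅, {11}, {11, 12}, {10, 11, 12}}.
int(A) = ⋃ {U ∈ τ : U ⊆ A}. Opens contained in A: ∅, {10}, {10, 12}.
Taking the union of these: int(A) = {10, 12}.
cl(A) = ⋂ {C closed : A ⊆ C}. Closed sets containing A: {10, 11, 12}.
Intersecting these: cl(A) = {10, 11, 12}.
∂A = cl(A) ∖ int(A) = {10, 11, 12} ∖ {10, 12} = {11}.


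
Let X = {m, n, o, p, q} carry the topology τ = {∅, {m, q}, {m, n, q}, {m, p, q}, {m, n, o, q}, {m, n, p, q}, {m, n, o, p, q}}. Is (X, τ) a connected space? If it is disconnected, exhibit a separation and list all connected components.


(X, τ) is connected.

Find clopen sets (U ∈ τ with X ∖ U ∈ τ):
  U = ∅, X ∖ U = {m, n, o, p, q} — both open, so U is clopen.
  U = {m, n, o, p, q}, X ∖ U = ∅ — both open, so U is clopen.
Only trivial clopens (∅ and X) exist, so (X, τ) is connected.
Compute connected components by grouping points that agree on all clopens:
  component: {m, n, o, p, q}


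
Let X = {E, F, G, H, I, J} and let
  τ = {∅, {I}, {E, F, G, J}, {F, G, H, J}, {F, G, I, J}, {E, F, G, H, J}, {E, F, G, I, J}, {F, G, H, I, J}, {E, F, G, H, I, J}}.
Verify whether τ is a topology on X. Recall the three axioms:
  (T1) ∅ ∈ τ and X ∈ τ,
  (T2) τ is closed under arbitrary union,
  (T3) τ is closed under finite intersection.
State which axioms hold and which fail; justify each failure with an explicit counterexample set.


τ is NOT a topology on X.

Axiom (T1): ∅ ∈ τ? Yes; X ∈ τ? Yes.
Axiom (T2/T3): check pairwise unions and intersections of members of τ.
Counterexample for (T3): {E, F, G, J} ∩ {F, G, H, J} = {F, G, J} ∉ τ. Therefore τ is NOT a topology.


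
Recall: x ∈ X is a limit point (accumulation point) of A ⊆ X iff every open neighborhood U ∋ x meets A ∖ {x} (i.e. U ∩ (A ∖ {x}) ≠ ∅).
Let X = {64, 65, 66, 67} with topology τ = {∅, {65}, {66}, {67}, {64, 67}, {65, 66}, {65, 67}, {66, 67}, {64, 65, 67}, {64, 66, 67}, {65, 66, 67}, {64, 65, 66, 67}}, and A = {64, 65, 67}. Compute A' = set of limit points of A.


A' = {64}

For each x ∈ X, list the open sets U ∈ τ with x ∈ U, then check whether U ∩ (A ∖ {x}) ≠ ∅ for every such U.
  x = 64: opens ∋ x are {64, 67}, {64, 65, 67}, {64, 66, 67}, {64, 65, 66, 67}; each meets A ∖ {64}, so x IS a limit point.
  x = 65: open {65} ∋ x has {65} ∩ (A ∖ {65}) = ∅, so x is NOT a limit point.
  x = 66: open {66} ∋ x has {66} ∩ (A ∖ {66}) = ∅, so x is NOT a limit point.
  x = 67: open {67} ∋ x has {67} ∩ (A ∖ {67}) = ∅, so x is NOT a limit point.
Collecting: A' = {64}.


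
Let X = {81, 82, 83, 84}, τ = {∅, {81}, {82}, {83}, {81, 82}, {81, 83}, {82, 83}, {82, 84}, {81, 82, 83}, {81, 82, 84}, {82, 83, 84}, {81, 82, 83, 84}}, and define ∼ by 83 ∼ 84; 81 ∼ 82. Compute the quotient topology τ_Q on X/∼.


X/∼ = {[81=82], [83=84]}; |τ_Q| = 3.

Equivalence classes: [81=82], [83=84].
Quotient map π: X → X/∼ sends 81 ↦ [81=82], 82 ↦ [81=82], 83 ↦ [83=84], 84 ↦ [83=84].
For each subset V ⊆ X/∼, compute π^{-1}(V) ⊆ X and check whether π^{-1}(V) ∈ τ. V is open in τ_Q iff π^{-1}(V) ∈ τ.
  V = {}: π^{-1}(V) = ∅ ∈ τ ✓.
  V = {[81=82]}: π^{-1}(V) = {81, 82} ∈ τ ✓.
  V = {[83=84]}: π^{-1}(V) = {83, 84} ∉ τ ✗.
  V = {[81=82], [83=84]}: π^{-1}(V) = {81, 82, 83, 84} ∈ τ ✓.
Open sets in the quotient: τ_Q = {{}, {[81=82]}, {[81=82], [83=84]}} (3 elements).


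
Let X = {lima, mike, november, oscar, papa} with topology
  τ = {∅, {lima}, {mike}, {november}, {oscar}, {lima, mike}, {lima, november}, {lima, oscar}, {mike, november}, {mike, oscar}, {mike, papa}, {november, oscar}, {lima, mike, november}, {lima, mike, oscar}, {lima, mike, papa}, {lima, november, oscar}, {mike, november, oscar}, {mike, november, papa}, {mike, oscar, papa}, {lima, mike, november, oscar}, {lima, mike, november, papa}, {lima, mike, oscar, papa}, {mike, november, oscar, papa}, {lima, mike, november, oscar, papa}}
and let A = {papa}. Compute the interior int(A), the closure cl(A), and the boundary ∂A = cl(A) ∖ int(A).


int(A) = ∅, cl(A) = {papa}, ∂A = {papa}.

Closed sets in (X, τ) are complements of opens:
  closed(X, τ) = {∅, {lima}, {november}, {oscar}, {papa}, {lima, november}, {lima, oscar}, {lima, papa}, {mike, papa}, {november, oscar}, {november, papa}, {oscar, papa}, {lima, mike, papa}, {lima, november, oscar}, {lima, november, papa}, {lima, oscar, papa}, {mike, november, papa}, {mike, oscar, papa}, {november, oscar, papa}, {lima, mike, november, papa}, {lima, mike, oscar, papa}, {lima, november, oscar, papa}, {mike, november, oscar, papa}, {lima, mike, november, oscar, papa}}.
int(A) = ⋃ {U ∈ τ : U ⊆ A}. Opens contained in A: ∅.
Taking the union of these: int(A) = ∅.
cl(A) = ⋂ {C closed : A ⊆ C}. Closed sets containing A: {papa}, {lima, papa}, {mike, papa}, {november, papa}, {oscar, papa}, {lima, mike, papa}, {lima, november, papa}, {lima, oscar, papa}, {mike, november, papa}, {mike, oscar, papa}, {november, oscar, papa}, {lima, mike, november, papa}, {lima, mike, oscar, papa}, {lima, november, oscar, papa}, {mike, november, oscar, papa}, {lima, mike, november, oscar, papa}.
Intersecting these: cl(A) = {papa}.
∂A = cl(A) ∖ int(A) = {papa} ∖ ∅ = {papa}.


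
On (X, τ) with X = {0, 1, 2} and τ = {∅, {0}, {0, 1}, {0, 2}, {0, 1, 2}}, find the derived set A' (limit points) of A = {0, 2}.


A' = {1, 2}

For each x ∈ X, list the open sets U ∈ τ with x ∈ U, then check whether U ∩ (A ∖ {x}) ≠ ∅ for every such U.
  x = 0: open {0} ∋ x has {0} ∩ (A ∖ {0}) = ∅, so x is NOT a limit point.
  x = 1: opens ∋ x are {0, 1}, {0, 1, 2}; each meets A ∖ {1}, so x IS a limit point.
  x = 2: opens ∋ x are {0, 2}, {0, 1, 2}; each meets A ∖ {2}, so x IS a limit point.
Collecting: A' = {1, 2}.


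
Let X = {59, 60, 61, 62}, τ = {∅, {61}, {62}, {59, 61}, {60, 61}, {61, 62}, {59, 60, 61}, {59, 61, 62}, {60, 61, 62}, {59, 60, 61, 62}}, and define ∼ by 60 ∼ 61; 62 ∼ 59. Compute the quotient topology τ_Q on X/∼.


X/∼ = {[59=62], [60=61]}; |τ_Q| = 3.

Equivalence classes: [59=62], [60=61].
Quotient map π: X → X/∼ sends 59 ↦ [59=62], 60 ↦ [60=61], 61 ↦ [60=61], 62 ↦ [59=62].
For each subset V ⊆ X/∼, compute π^{-1}(V) ⊆ X and check whether π^{-1}(V) ∈ τ. V is open in τ_Q iff π^{-1}(V) ∈ τ.
  V = {}: π^{-1}(V) = ∅ ∈ τ ✓.
  V = {[59=62]}: π^{-1}(V) = {59, 62} ∉ τ ✗.
  V = {[60=61]}: π^{-1}(V) = {60, 61} ∈ τ ✓.
  V = {[59=62], [60=61]}: π^{-1}(V) = {59, 60, 61, 62} ∈ τ ✓.
Open sets in the quotient: τ_Q = {{}, {[60=61]}, {[59=62], [60=61]}} (3 elements).


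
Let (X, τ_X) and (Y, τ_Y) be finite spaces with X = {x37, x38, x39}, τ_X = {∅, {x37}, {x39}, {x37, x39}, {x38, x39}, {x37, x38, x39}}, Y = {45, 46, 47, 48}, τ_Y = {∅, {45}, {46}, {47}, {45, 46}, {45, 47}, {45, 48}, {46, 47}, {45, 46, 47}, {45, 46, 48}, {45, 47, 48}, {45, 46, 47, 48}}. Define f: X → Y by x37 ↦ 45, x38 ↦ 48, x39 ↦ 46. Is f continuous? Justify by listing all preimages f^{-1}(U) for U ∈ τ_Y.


f is NOT continuous.

Compute f^{-1}(U) for each U ∈ τ_Y:
  U = ∅: f^{-1}(U) = ∅ ∈ τ_X ✓.
  U = {45}: f^{-1}(U) = {x37} ∈ τ_X ✓.
  U = {46}: f^{-1}(U) = {x39} ∈ τ_X ✓.
  U = {47}: f^{-1}(U) = ∅ ∈ τ_X ✓.
  U = {45, 46}: f^{-1}(U) = {x37, x39} ∈ τ_X ✓.
  U = {45, 47}: f^{-1}(U) = {x37} ∈ τ_X ✓.
  U = {45, 48}: f^{-1}(U) = {x37, x38} ∉ τ_X ✗.
  U = {46, 47}: f^{-1}(U) = {x39} ∈ τ_X ✓.
  U = {45, 46, 47}: f^{-1}(U) = {x37, x39} ∈ τ_X ✓.
  U = {45, 46, 48}: f^{-1}(U) = {x37, x38, x39} ∈ τ_X ✓.
  U = {45, 47, 48}: f^{-1}(U) = {x37, x38} ∉ τ_X ✗.
  U = {45, 46, 47, 48}: f^{-1}(U) = {x37, x38, x39} ∈ τ_X ✓.
Found U = {45, 48} with f^{-1}(U) = {x37, x38} not in τ_X. Therefore f is NOT continuous.


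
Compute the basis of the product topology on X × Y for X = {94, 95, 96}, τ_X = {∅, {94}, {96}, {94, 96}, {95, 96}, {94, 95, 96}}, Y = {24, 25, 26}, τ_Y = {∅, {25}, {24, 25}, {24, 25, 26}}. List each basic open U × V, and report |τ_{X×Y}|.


Basis B = {∅ × ∅, {94} × {25}, {96} × {25}, {94} × {24, 25}, {94, 96} × {25}, {95, 96} × {25}, {96} × {24, 25}, {94} × {24, 25, 26}, {94, 95, 96} × {25}, {96} × {24, 25, 26}, {94, 96} × {24, 25}, {95, 96} × {24, 25}, {94, 96} × {24, 25, 26}, {94, 95, 96} × {24, 25}, {95, 96} × {24, 25, 26}, {94, 95, 96} × {24, 25, 26}}; |τ_{X×Y}| = 40.

Enumerate products U × V with U ∈ τ_X, V ∈ τ_Y (deduplicated):
  ∅ × ∅ = {} (∅)
  {94} × {25} = {(94,25)}
  {96} × {25} = {(96,25)}
  {94} × {24, 25} = {(94,24), (94,25)}
  {94, 96} × {25} = {(94,25), (96,25)}
  {95, 96} × {25} = {(95,25), (96,25)}
  {96} × {24, 25} = {(96,24), (96,25)}
  {94} × {24, 25, 26} = {(94,24), (94,25), (94,26)}
  {94, 95, 96} × {25} = {(94,25), (95,25), (96,25)}
  {96} × {24, 25, 26} = {(96,24), (96,25), (96,26)}
  {94, 96} × {24, 25} = {(94,24), (94,25), (96,24), (96,25)}
  {95, 96} × {24, 25} = {(95,24), (95,25), (96,24), (96,25)}
  {94, 96} × {24, 25, 26} = {(94,24), (94,25), (94,26), (96,24), (96,25), (96,26)}
  {94, 95, 96} × {24, 25} = {(94,24), (94,25), (95,24), (95,25), (96,24), (96,25)}
  {95, 96} × {24, 25, 26} = {(95,24), (95,25), (95,26), (96,24), (96,25), (96,26)}
  {94, 95, 96} × {24, 25, 26} = {(94,24), (94,25), (94,26), (95,24), (95,25), (95,26), (96,24), (96,25), (96,26)}
These 16 distinct sets form the basis B.
Close under arbitrary unions to get τ_{X×Y}; counting gives |τ_{X×Y}| = 40.


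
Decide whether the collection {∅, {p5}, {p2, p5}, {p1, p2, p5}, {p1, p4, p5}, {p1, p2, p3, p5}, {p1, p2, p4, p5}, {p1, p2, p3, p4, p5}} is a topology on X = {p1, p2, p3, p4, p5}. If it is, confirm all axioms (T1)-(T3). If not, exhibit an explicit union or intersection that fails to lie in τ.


τ is NOT a topology on X.

Axiom (T1): ∅ ∈ τ? Yes; X ∈ τ? Yes.
Axiom (T2/T3): check pairwise unions and intersections of members of τ.
Counterexample for (T3): {p1, p2, p5} ∩ {p1, p4, p5} = {p1, p5} ∉ τ. Therefore τ is NOT a topology.


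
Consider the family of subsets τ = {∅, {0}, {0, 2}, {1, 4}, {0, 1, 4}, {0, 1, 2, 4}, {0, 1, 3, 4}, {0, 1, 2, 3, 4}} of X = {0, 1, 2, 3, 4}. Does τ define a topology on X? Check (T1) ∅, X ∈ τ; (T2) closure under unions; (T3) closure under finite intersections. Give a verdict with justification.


τ IS a topology on X.

Axiom (T1): ∅ ∈ τ? Yes; X ∈ τ? Yes.
Axiom (T2/T3): check pairwise unions and intersections of members of τ.
All pairwise intersections and unions checked — each lies in τ. Therefore τ satisfies (T1), (T2), (T3): it IS a topology on X.


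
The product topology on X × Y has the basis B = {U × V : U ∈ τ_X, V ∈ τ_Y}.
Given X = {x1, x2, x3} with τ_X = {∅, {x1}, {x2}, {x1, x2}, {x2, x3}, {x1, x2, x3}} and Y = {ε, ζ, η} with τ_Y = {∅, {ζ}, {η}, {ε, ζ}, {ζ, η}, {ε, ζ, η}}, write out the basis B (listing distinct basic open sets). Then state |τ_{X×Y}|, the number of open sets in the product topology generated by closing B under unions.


Basis B = {∅ × ∅, {x1} × {ζ}, {x1} × {η}, {x2} × {ζ}, {x2} × {η}, {x1} × {ε, ζ}, {x1} × {ζ, η}, {x1, x2} × {ζ}, {x1, x2} × {η}, {x2} × {ε, ζ}, {x2} × {ζ, η}, {x2, x3} × {ζ}, {x2, x3} × {η}, {x1} × {ε, ζ, η}, {x1, x2, x3} × {ζ}, {x1, x2, x3} × {η}, {x2} × {ε, ζ, η}, {x1, x2} × {ε, ζ}, {x1, x2} × {ζ, η}, {x2, x3} × {ε, ζ}, {x2, x3} × {ζ, η}, {x1, x2} × {ε, ζ, η}, {x1, x2, x3} × {ε, ζ}, {x1, x2, x3} × {ζ, η}, {x2, x3} × {ε, ζ, η}, {x1, x2, x3} × {ε, ζ, η}}; |τ_{X×Y}| = 108.

Enumerate products U × V with U ∈ τ_X, V ∈ τ_Y (deduplicated):
  ∅ × ∅ = {} (∅)
  {x1} × {ζ} = {(x1,ζ)}
  {x1} × {η} = {(x1,η)}
  {x2} × {ζ} = {(x2,ζ)}
  {x2} × {η} = {(x2,η)}
  {x1} × {ε, ζ} = {(x1,ε), (x1,ζ)}
  {x1} × {ζ, η} = {(x1,ζ), (x1,η)}
  {x1, x2} × {ζ} = {(x1,ζ), (x2,ζ)}
  {x1, x2} × {η} = {(x1,η), (x2,η)}
  {x2} × {ε, ζ} = {(x2,ε), (x2,ζ)}
  {x2} × {ζ, η} = {(x2,ζ), (x2,η)}
  {x2, x3} × {ζ} = {(x2,ζ), (x3,ζ)}
  {x2, x3} × {η} = {(x2,η), (x3,η)}
  {x1} × {ε, ζ, η} = {(x1,ε), (x1,ζ), (x1,η)}
  {x1, x2, x3} × {ζ} = {(x1,ζ), (x2,ζ), (x3,ζ)}
  {x1, x2, x3} × {η} = {(x1,η), (x2,η), (x3,η)}
  {x2} × {ε, ζ, η} = {(x2,ε), (x2,ζ), (x2,η)}
  {x1, x2} × {ε, ζ} = {(x1,ε), (x1,ζ), (x2,ε), (x2,ζ)}
  {x1, x2} × {ζ, η} = {(x1,ζ), (x1,η), (x2,ζ), (x2,η)}
  {x2, x3} × {ε, ζ} = {(x2,ε), (x2,ζ), (x3,ε), (x3,ζ)}
  {x2, x3} × {ζ, η} = {(x2,ζ), (x2,η), (x3,ζ), (x3,η)}
  {x1, x2} × {ε, ζ, η} = {(x1,ε), (x1,ζ), (x1,η), (x2,ε), (x2,ζ), (x2,η)}
  {x1, x2, x3} × {ε, ζ} = {(x1,ε), (x1,ζ), (x2,ε), (x2,ζ), (x3,ε), (x3,ζ)}
  {x1, x2, x3} × {ζ, η} = {(x1,ζ), (x1,η), (x2,ζ), (x2,η), (x3,ζ), (x3,η)}
  {x2, x3} × {ε, ζ, η} = {(x2,ε), (x2,ζ), (x2,η), (x3,ε), (x3,ζ), (x3,η)}
  {x1, x2, x3} × {ε, ζ, η} = {(x1,ε), (x1,ζ), (x1,η), (x2,ε), (x2,ζ), (x2,η), (x3,ε), (x3,ζ), (x3,η)}
These 26 distinct sets form the basis B.
Close under arbitrary unions to get τ_{X×Y}; counting gives |τ_{X×Y}| = 108.


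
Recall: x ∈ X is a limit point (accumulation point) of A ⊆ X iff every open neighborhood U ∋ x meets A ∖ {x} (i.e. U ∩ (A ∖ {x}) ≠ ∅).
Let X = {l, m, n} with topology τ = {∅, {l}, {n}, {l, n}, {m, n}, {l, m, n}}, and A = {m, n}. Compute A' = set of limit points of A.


A' = {m}

For each x ∈ X, list the open sets U ∈ τ with x ∈ U, then check whether U ∩ (A ∖ {x}) ≠ ∅ for every such U.
  x = l: open {l} ∋ x has {l} ∩ (A ∖ {l}) = ∅, so x is NOT a limit point.
  x = m: opens ∋ x are {m, n}, {l, m, n}; each meets A ∖ {m}, so x IS a limit point.
  x = n: open {n} ∋ x has {n} ∩ (A ∖ {n}) = ∅, so x is NOT a limit point.
Collecting: A' = {m}.


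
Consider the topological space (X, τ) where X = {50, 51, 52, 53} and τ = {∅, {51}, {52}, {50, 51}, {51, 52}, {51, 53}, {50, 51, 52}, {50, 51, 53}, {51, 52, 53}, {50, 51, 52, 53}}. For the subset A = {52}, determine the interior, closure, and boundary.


int(A) = {52}, cl(A) = {52}, ∂A = ∅.

Closed sets in (X, τ) are complements of opens:
  closed(X, τ) = {∅, {50}, {52}, {53}, {50, 52}, {50, 53}, {52, 53}, {50, 51, 53}, {50, 52, 53}, {50, 51, 52, 53}}.
int(A) = ⋃ {U ∈ τ : U ⊆ A}. Opens contained in A: ∅, {52}.
Taking the union of these: int(A) = {52}.
cl(A) = ⋂ {C closed : A ⊆ C}. Closed sets containing A: {52}, {50, 52}, {52, 53}, {50, 52, 53}, {50, 51, 52, 53}.
Intersecting these: cl(A) = {52}.
∂A = cl(A) ∖ int(A) = {52} ∖ {52} = ∅.


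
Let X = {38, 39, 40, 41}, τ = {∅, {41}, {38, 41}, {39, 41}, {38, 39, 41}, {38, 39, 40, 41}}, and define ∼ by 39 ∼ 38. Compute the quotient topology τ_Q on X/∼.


X/∼ = {[38=39], [40], [41]}; |τ_Q| = 4.

Equivalence classes: [38=39], [40], [41].
Quotient map π: X → X/∼ sends 38 ↦ [38=39], 39 ↦ [38=39], 40 ↦ [40], 41 ↦ [41].
For each subset V ⊆ X/∼, compute π^{-1}(V) ⊆ X and check whether π^{-1}(V) ∈ τ. V is open in τ_Q iff π^{-1}(V) ∈ τ.
  V = {}: π^{-1}(V) = ∅ ∈ τ ✓.
  V = {[38=39]}: π^{-1}(V) = {38, 39} ∉ τ ✗.
  V = {[40]}: π^{-1}(V) = {40} ∉ τ ✗.
  V = {[38=39], [40]}: π^{-1}(V) = {38, 39, 40} ∉ τ ✗.
  V = {[41]}: π^{-1}(V) = {41} ∈ τ ✓.
  V = {[38=39], [41]}: π^{-1}(V) = {38, 39, 41} ∈ τ ✓.
  V = {[40], [41]}: π^{-1}(V) = {40, 41} ∉ τ ✗.
  V = {[38=39], [40], [41]}: π^{-1}(V) = {38, 39, 40, 41} ∈ τ ✓.
Open sets in the quotient: τ_Q = {{}, {[41]}, {[38=39], [41]}, {[38=39], [40], [41]}} (4 elements).


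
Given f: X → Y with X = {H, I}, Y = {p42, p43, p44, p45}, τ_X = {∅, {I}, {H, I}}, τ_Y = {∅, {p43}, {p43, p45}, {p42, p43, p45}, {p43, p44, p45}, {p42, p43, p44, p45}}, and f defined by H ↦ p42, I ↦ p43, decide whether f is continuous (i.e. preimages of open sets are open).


f IS continuous.

Compute f^{-1}(U) for each U ∈ τ_Y:
  U = ∅: f^{-1}(U) = ∅ ∈ τ_X ✓.
  U = {p43}: f^{-1}(U) = {I} ∈ τ_X ✓.
  U = {p43, p45}: f^{-1}(U) = {I} ∈ τ_X ✓.
  U = {p42, p43, p45}: f^{-1}(U) = {H, I} ∈ τ_X ✓.
  U = {p43, p44, p45}: f^{-1}(U) = {I} ∈ τ_X ✓.
  U = {p42, p43, p44, p45}: f^{-1}(U) = {H, I} ∈ τ_X ✓.
Every preimage lies in τ_X, so f IS continuous.


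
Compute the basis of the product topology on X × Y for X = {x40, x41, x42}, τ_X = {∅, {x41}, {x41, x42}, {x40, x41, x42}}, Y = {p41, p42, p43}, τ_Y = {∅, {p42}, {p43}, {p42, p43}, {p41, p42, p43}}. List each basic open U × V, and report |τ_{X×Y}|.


Basis B = {∅ × ∅, {x41} × {p42}, {x41} × {p43}, {x41} × {p42, p43}, {x41, x42} × {p42}, {x41, x42} × {p43}, {x40, x41, x42} × {p42}, {x40, x41, x42} × {p43}, {x41} × {p41, p42, p43}, {x41, x42} × {p42, p43}, {x40, x41, x42} × {p42, p43}, {x41, x42} × {p41, p42, p43}, {x40, x41, x42} × {p41, p42, p43}}; |τ_{X×Y}| = 30.

Enumerate products U × V with U ∈ τ_X, V ∈ τ_Y (deduplicated):
  ∅ × ∅ = {} (∅)
  {x41} × {p42} = {(x41,p42)}
  {x41} × {p43} = {(x41,p43)}
  {x41} × {p42, p43} = {(x41,p42), (x41,p43)}
  {x41, x42} × {p42} = {(x41,p42), (x42,p42)}
  {x41, x42} × {p43} = {(x41,p43), (x42,p43)}
  {x40, x41, x42} × {p42} = {(x40,p42), (x41,p42), (x42,p42)}
  {x40, x41, x42} × {p43} = {(x40,p43), (x41,p43), (x42,p43)}
  {x41} × {p41, p42, p43} = {(x41,p41), (x41,p42), (x41,p43)}
  {x41, x42} × {p42, p43} = {(x41,p42), (x41,p43), (x42,p42), (x42,p43)}
  {x40, x41, x42} × {p42, p43} = {(x40,p42), (x40,p43), (x41,p42), (x41,p43), (x42,p42), (x42,p43)}
  {x41, x42} × {p41, p42, p43} = {(x41,p41), (x41,p42), (x41,p43), (x42,p41), (x42,p42), (x42,p43)}
  {x40, x41, x42} × {p41, p42, p43} = {(x40,p41), (x40,p42), (x40,p43), (x41,p41), (x41,p42), (x41,p43), (x42,p41), (x42,p42), (x42,p43)}
These 13 distinct sets form the basis B.
Close under arbitrary unions to get τ_{X×Y}; counting gives |τ_{X×Y}| = 30.


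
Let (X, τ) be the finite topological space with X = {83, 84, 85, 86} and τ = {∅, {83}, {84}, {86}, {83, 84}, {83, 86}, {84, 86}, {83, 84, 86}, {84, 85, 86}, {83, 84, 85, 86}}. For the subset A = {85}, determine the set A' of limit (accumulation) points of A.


A' = ∅

For each x ∈ X, list the open sets U ∈ τ with x ∈ U, then check whether U ∩ (A ∖ {x}) ≠ ∅ for every such U.
  x = 83: open {83} ∋ x has {83} ∩ (A ∖ {83}) = ∅, so x is NOT a limit point.
  x = 84: open {84} ∋ x has {84} ∩ (A ∖ {84}) = ∅, so x is NOT a limit point.
  x = 85: open {84, 85, 86} ∋ x has {84, 85, 86} ∩ (A ∖ {85}) = ∅, so x is NOT a limit point.
  x = 86: open {86} ∋ x has {86} ∩ (A ∖ {86}) = ∅, so x is NOT a limit point.
Collecting: A' = ∅.


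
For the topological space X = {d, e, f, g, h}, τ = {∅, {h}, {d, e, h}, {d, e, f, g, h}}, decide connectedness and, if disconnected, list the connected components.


(X, τ) is connected.

Find clopen sets (U ∈ τ with X ∖ U ∈ τ):
  U = ∅, X ∖ U = {d, e, f, g, h} — both open, so U is clopen.
  U = {d, e, f, g, h}, X ∖ U = ∅ — both open, so U is clopen.
Only trivial clopens (∅ and X) exist, so (X, τ) is connected.
Compute connected components by grouping points that agree on all clopens:
  component: {d, e, f, g, h}


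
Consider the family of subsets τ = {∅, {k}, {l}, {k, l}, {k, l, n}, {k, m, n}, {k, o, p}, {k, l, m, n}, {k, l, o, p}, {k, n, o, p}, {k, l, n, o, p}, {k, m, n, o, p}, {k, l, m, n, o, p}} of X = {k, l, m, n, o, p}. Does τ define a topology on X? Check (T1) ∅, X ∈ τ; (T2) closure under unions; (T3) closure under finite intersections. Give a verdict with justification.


τ is NOT a topology on X.

Axiom (T1): ∅ ∈ τ? Yes; X ∈ τ? Yes.
Axiom (T2/T3): check pairwise unions and intersections of members of τ.
Counterexample for (T3): {k, l, n} ∩ {k, m, n} = {k, n} ∉ τ. Therefore τ is NOT a topology.


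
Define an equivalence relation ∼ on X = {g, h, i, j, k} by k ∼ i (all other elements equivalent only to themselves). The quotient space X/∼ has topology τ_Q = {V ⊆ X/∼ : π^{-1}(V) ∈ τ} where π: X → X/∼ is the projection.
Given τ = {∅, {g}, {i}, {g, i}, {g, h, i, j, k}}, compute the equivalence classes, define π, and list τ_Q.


X/∼ = {[g], [h], [i=k], [j]}; |τ_Q| = 3.

Equivalence classes: [g], [h], [i=k], [j].
Quotient map π: X → X/∼ sends g ↦ [g], h ↦ [h], i ↦ [i=k], j ↦ [j], k ↦ [i=k].
For each subset V ⊆ X/∼, compute π^{-1}(V) ⊆ X and check whether π^{-1}(V) ∈ τ. V is open in τ_Q iff π^{-1}(V) ∈ τ.
  V = {}: π^{-1}(V) = ∅ ∈ τ ✓.
  V = {[g]}: π^{-1}(V) = {g} ∈ τ ✓.
  V = {[h]}: π^{-1}(V) = {h} ∉ τ ✗.
  V = {[g], [h]}: π^{-1}(V) = {g, h} ∉ τ ✗.
  V = {[i=k]}: π^{-1}(V) = {i, k} ∉ τ ✗.
  V = {[g], [i=k]}: π^{-1}(V) = {g, i, k} ∉ τ ✗.
  V = {[h], [i=k]}: π^{-1}(V) = {h, i, k} ∉ τ ✗.
  V = {[g], [h], [i=k]}: π^{-1}(V) = {g, h, i, k} ∉ τ ✗.
  V = {[j]}: π^{-1}(V) = {j} ∉ τ ✗.
  V = {[g], [j]}: π^{-1}(V) = {g, j} ∉ τ ✗.
  V = {[h], [j]}: π^{-1}(V) = {h, j} ∉ τ ✗.
  V = {[g], [h], [j]}: π^{-1}(V) = {g, h, j} ∉ τ ✗.
  V = {[i=k], [j]}: π^{-1}(V) = {i, j, k} ∉ τ ✗.
  V = {[g], [i=k], [j]}: π^{-1}(V) = {g, i, j, k} ∉ τ ✗.
  V = {[h], [i=k], [j]}: π^{-1}(V) = {h, i, j, k} ∉ τ ✗.
  V = {[g], [h], [i=k], [j]}: π^{-1}(V) = {g, h, i, j, k} ∈ τ ✓.
Open sets in the quotient: τ_Q = {{}, {[g]}, {[g], [h], [i=k], [j]}} (3 elements).


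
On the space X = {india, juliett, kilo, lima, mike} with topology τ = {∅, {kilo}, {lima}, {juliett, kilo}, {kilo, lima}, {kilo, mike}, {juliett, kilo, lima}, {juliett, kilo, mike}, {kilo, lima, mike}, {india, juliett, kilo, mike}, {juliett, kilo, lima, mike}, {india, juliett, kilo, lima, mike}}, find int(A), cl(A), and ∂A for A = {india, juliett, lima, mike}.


int(A) = {lima}, cl(A) = {india, juliett, lima, mike}, ∂A = {india, juliett, mike}.

Closed sets in (X, τ) are complements of opens:
  closed(X, τ) = {∅, {india}, {lima}, {india, juliett}, {india, lima}, {india, mike}, {india, juliett, lima}, {india, juliett, mike}, {india, lima, mike}, {india, juliett, kilo, mike}, {india, juliett, lima, mike}, {india, juliett, kilo, lima, mike}}.
int(A) = ⋃ {U ∈ τ : U ⊆ A}. Opens contained in A: ∅, {lima}.
Taking the union of these: int(A) = {lima}.
cl(A) = ⋂ {C closed : A ⊆ C}. Closed sets containing A: {india, juliett, lima, mike}, {india, juliett, kilo, lima, mike}.
Intersecting these: cl(A) = {india, juliett, lima, mike}.
∂A = cl(A) ∖ int(A) = {india, juliett, lima, mike} ∖ {lima} = {india, juliett, mike}.


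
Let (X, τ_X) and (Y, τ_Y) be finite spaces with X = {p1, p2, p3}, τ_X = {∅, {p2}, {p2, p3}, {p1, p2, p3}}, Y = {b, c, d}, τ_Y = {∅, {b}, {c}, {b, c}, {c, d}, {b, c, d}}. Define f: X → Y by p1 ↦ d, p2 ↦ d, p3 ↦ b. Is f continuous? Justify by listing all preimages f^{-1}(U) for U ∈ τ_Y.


f is NOT continuous.

Compute f^{-1}(U) for each U ∈ τ_Y:
  U = ∅: f^{-1}(U) = ∅ ∈ τ_X ✓.
  U = {b}: f^{-1}(U) = {p3} ∉ τ_X ✗.
  U = {c}: f^{-1}(U) = ∅ ∈ τ_X ✓.
  U = {b, c}: f^{-1}(U) = {p3} ∉ τ_X ✗.
  U = {c, d}: f^{-1}(U) = {p1, p2} ∉ τ_X ✗.
  U = {b, c, d}: f^{-1}(U) = {p1, p2, p3} ∈ τ_X ✓.
Found U = {b} with f^{-1}(U) = {p3} not in τ_X. Therefore f is NOT continuous.


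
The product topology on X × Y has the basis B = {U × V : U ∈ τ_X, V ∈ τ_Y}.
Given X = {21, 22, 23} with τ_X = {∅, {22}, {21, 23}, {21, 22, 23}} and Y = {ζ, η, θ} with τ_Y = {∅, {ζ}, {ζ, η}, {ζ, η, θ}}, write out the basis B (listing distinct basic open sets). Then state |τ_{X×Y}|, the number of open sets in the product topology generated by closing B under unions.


Basis B = {∅ × ∅, {22} × {ζ}, {21, 23} × {ζ}, {22} × {ζ, η}, {21, 22, 23} × {ζ}, {22} × {ζ, η, θ}, {21, 23} × {ζ, η}, {21, 23} × {ζ, η, θ}, {21, 22, 23} × {ζ, η}, {21, 22, 23} × {ζ, η, θ}}; |τ_{X×Y}| = 16.

Enumerate products U × V with U ∈ τ_X, V ∈ τ_Y (deduplicated):
  ∅ × ∅ = {} (∅)
  {22} × {ζ} = {(22,ζ)}
  {21, 23} × {ζ} = {(21,ζ), (23,ζ)}
  {22} × {ζ, η} = {(22,ζ), (22,η)}
  {21, 22, 23} × {ζ} = {(21,ζ), (22,ζ), (23,ζ)}
  {22} × {ζ, η, θ} = {(22,ζ), (22,η), (22,θ)}
  {21, 23} × {ζ, η} = {(21,ζ), (21,η), (23,ζ), (23,η)}
  {21, 23} × {ζ, η, θ} = {(21,ζ), (21,η), (21,θ), (23,ζ), (23,η), (23,θ)}
  {21, 22, 23} × {ζ, η} = {(21,ζ), (21,η), (22,ζ), (22,η), (23,ζ), (23,η)}
  {21, 22, 23} × {ζ, η, θ} = {(21,ζ), (21,η), (21,θ), (22,ζ), (22,η), (22,θ), (23,ζ), (23,η), (23,θ)}
These 10 distinct sets form the basis B.
Close under arbitrary unions to get τ_{X×Y}; counting gives |τ_{X×Y}| = 16.


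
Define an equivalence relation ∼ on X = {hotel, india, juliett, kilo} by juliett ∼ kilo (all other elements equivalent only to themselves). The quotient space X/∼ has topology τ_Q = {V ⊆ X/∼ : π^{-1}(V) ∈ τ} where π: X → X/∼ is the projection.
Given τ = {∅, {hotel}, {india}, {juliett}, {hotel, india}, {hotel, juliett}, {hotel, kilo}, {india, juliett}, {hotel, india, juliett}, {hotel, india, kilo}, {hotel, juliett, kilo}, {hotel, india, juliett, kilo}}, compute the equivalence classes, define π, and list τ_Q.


X/∼ = {[hotel], [india], [juliett=kilo]}; |τ_Q| = 6.

Equivalence classes: [hotel], [india], [juliett=kilo].
Quotient map π: X → X/∼ sends hotel ↦ [hotel], india ↦ [india], juliett ↦ [juliett=kilo], kilo ↦ [juliett=kilo].
For each subset V ⊆ X/∼, compute π^{-1}(V) ⊆ X and check whether π^{-1}(V) ∈ τ. V is open in τ_Q iff π^{-1}(V) ∈ τ.
  V = {}: π^{-1}(V) = ∅ ∈ τ ✓.
  V = {[hotel]}: π^{-1}(V) = {hotel} ∈ τ ✓.
  V = {[india]}: π^{-1}(V) = {india} ∈ τ ✓.
  V = {[hotel], [india]}: π^{-1}(V) = {hotel, india} ∈ τ ✓.
  V = {[juliett=kilo]}: π^{-1}(V) = {juliett, kilo} ∉ τ ✗.
  V = {[hotel], [juliett=kilo]}: π^{-1}(V) = {hotel, juliett, kilo} ∈ τ ✓.
  V = {[india], [juliett=kilo]}: π^{-1}(V) = {india, juliett, kilo} ∉ τ ✗.
  V = {[hotel], [india], [juliett=kilo]}: π^{-1}(V) = {hotel, india, juliett, kilo} ∈ τ ✓.
Open sets in the quotient: τ_Q = {{}, {[hotel]}, {[india]}, {[hotel], [india]}, {[hotel], [juliett=kilo]}, {[hotel], [india], [juliett=kilo]}} (6 elements).


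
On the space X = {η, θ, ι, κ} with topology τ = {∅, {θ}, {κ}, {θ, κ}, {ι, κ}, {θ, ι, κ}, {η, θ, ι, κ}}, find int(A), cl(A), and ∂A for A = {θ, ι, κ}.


int(A) = {θ, ι, κ}, cl(A) = {η, θ, ι, κ}, ∂A = {η}.

Closed sets in (X, τ) are complements of opens:
  closed(X, τ) = {∅, {η}, {η, θ}, {η, ι}, {η, θ, ι}, {η, ι, κ}, {η, θ, ι, κ}}.
int(A) = ⋃ {U ∈ τ : U ⊆ A}. Opens contained in A: ∅, {θ}, {κ}, {θ, κ}, {ι, κ}, {θ, ι, κ}.
Taking the union of these: int(A) = {θ, ι, κ}.
cl(A) = ⋂ {C closed : A ⊆ C}. Closed sets containing A: {η, θ, ι, κ}.
Intersecting these: cl(A) = {η, θ, ι, κ}.
∂A = cl(A) ∖ int(A) = {η, θ, ι, κ} ∖ {θ, ι, κ} = {η}.


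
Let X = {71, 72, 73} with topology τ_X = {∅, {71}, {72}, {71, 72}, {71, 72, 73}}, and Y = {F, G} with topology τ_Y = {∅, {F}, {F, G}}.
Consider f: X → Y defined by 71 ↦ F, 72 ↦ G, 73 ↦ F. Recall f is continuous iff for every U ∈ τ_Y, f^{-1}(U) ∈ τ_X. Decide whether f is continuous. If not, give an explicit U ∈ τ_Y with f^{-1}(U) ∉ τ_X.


f is NOT continuous.

Compute f^{-1}(U) for each U ∈ τ_Y:
  U = ∅: f^{-1}(U) = ∅ ∈ τ_X ✓.
  U = {F}: f^{-1}(U) = {71, 73} ∉ τ_X ✗.
  U = {F, G}: f^{-1}(U) = {71, 72, 73} ∈ τ_X ✓.
Found U = {F} with f^{-1}(U) = {71, 73} not in τ_X. Therefore f is NOT continuous.


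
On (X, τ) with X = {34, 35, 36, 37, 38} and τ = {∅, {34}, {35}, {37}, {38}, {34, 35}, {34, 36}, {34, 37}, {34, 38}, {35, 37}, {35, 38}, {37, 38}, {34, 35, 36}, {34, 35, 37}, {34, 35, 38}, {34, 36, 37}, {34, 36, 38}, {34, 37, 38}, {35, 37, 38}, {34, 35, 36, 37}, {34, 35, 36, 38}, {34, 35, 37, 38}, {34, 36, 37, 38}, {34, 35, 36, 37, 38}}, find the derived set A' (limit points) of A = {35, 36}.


A' = ∅

For each x ∈ X, list the open sets U ∈ τ with x ∈ U, then check whether U ∩ (A ∖ {x}) ≠ ∅ for every such U.
  x = 34: open {34} ∋ x has {34} ∩ (A ∖ {34}) = ∅, so x is NOT a limit point.
  x = 35: open {35} ∋ x has {35} ∩ (A ∖ {35}) = ∅, so x is NOT a limit point.
  x = 36: open {34, 36} ∋ x has {34, 36} ∩ (A ∖ {36}) = ∅, so x is NOT a limit point.
  x = 37: open {37} ∋ x has {37} ∩ (A ∖ {37}) = ∅, so x is NOT a limit point.
  x = 38: open {38} ∋ x has {38} ∩ (A ∖ {38}) = ∅, so x is NOT a limit point.
Collecting: A' = ∅.


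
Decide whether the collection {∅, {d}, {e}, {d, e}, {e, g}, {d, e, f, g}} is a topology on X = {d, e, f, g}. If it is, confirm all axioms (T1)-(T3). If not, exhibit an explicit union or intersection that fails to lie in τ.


τ is NOT a topology on X.

Axiom (T1): ∅ ∈ τ? Yes; X ∈ τ? Yes.
Axiom (T2/T3): check pairwise unions and intersections of members of τ.
Counterexample for (T2): {d} ∪ {e, g} = {d, e, g} ∉ τ. Therefore τ is NOT a topology.


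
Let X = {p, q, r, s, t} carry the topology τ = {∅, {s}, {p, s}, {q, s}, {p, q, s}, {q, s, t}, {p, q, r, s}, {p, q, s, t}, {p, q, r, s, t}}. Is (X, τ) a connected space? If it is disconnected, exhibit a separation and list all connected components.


(X, τ) is connected.

Find clopen sets (U ∈ τ with X ∖ U ∈ τ):
  U = ∅, X ∖ U = {p, q, r, s, t} — both open, so U is clopen.
  U = {p, q, r, s, t}, X ∖ U = ∅ — both open, so U is clopen.
Only trivial clopens (∅ and X) exist, so (X, τ) is connected.
Compute connected components by grouping points that agree on all clopens:
  component: {p, q, r, s, t}


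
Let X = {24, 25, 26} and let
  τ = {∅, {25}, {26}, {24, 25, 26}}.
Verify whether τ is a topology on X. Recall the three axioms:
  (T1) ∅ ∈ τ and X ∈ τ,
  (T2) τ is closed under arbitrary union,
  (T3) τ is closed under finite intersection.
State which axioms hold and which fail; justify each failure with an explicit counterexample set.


τ is NOT a topology on X.

Axiom (T1): ∅ ∈ τ? Yes; X ∈ τ? Yes.
Axiom (T2/T3): check pairwise unions and intersections of members of τ.
Counterexample for (T2): {25} ∪ {26} = {25, 26} ∉ τ. Therefore τ is NOT a topology.


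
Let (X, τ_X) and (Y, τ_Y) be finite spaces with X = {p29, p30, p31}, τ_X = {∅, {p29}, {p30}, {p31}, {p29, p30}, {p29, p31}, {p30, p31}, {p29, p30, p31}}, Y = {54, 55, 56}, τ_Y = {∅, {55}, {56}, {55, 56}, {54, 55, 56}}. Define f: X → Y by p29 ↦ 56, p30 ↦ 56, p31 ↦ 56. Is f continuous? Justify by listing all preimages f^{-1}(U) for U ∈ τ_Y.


f IS continuous.

Compute f^{-1}(U) for each U ∈ τ_Y:
  U = ∅: f^{-1}(U) = ∅ ∈ τ_X ✓.
  U = {55}: f^{-1}(U) = ∅ ∈ τ_X ✓.
  U = {56}: f^{-1}(U) = {p29, p30, p31} ∈ τ_X ✓.
  U = {55, 56}: f^{-1}(U) = {p29, p30, p31} ∈ τ_X ✓.
  U = {54, 55, 56}: f^{-1}(U) = {p29, p30, p31} ∈ τ_X ✓.
Every preimage lies in τ_X, so f IS continuous.


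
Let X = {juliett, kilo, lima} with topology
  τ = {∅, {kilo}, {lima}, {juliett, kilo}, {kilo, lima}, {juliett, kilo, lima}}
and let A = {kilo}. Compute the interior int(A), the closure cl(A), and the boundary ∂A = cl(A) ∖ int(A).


int(A) = {kilo}, cl(A) = {juliett, kilo}, ∂A = {juliett}.

Closed sets in (X, τ) are complements of opens:
  closed(X, τ) = {∅, {juliett}, {lima}, {juliett, kilo}, {juliett, lima}, {juliett, kilo, lima}}.
int(A) = ⋃ {U ∈ τ : U ⊆ A}. Opens contained in A: ∅, {kilo}.
Taking the union of these: int(A) = {kilo}.
cl(A) = ⋂ {C closed : A ⊆ C}. Closed sets containing A: {juliett, kilo}, {juliett, kilo, lima}.
Intersecting these: cl(A) = {juliett, kilo}.
∂A = cl(A) ∖ int(A) = {juliett, kilo} ∖ {kilo} = {juliett}.


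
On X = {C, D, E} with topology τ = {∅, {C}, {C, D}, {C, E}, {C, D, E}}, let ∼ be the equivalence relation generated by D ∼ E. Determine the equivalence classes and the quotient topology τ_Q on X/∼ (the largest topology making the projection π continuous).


X/∼ = {[C], [D=E]}; |τ_Q| = 3.

Equivalence classes: [C], [D=E].
Quotient map π: X → X/∼ sends C ↦ [C], D ↦ [D=E], E ↦ [D=E].
For each subset V ⊆ X/∼, compute π^{-1}(V) ⊆ X and check whether π^{-1}(V) ∈ τ. V is open in τ_Q iff π^{-1}(V) ∈ τ.
  V = {}: π^{-1}(V) = ∅ ∈ τ ✓.
  V = {[C]}: π^{-1}(V) = {C} ∈ τ ✓.
  V = {[D=E]}: π^{-1}(V) = {D, E} ∉ τ ✗.
  V = {[C], [D=E]}: π^{-1}(V) = {C, D, E} ∈ τ ✓.
Open sets in the quotient: τ_Q = {{}, {[C]}, {[C], [D=E]}} (3 elements).


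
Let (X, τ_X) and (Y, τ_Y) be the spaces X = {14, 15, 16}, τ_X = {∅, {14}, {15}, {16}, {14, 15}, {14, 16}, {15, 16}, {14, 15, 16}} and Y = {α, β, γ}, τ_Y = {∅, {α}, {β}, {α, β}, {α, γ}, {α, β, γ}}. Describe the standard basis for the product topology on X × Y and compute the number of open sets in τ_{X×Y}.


Basis B = {∅ × ∅, {14} × {α}, {14} × {β}, {15} × {α}, {15} × {β}, {16} × {α}, {16} × {β}, {14} × {α, β}, {14} × {α, γ}, {14, 15} × {α}, {14, 16} × {α}, {14, 15} × {β}, {14, 16} × {β}, {15} × {α, β}, {15} × {α, γ}, {15, 16} × {α}, {15, 16} × {β}, {16} × {α, β}, {16} × {α, γ}, {14} × {α, β, γ}, {14, 15, 16} × {α}, {14, 15, 16} × {β}, {15} × {α, β, γ}, {16} × {α, β, γ}, {14, 15} × {α, β}, {14, 16} × {α, β}, {14, 15} × {α, γ}, {14, 16} × {α, γ}, {15, 16} × {α, β}, {15, 16} × {α, γ}, {14, 15} × {α, β, γ}, {14, 16} × {α, β, γ}, {14, 15, 16} × {α, β}, {14, 15, 16} × {α, γ}, {15, 16} × {α, β, γ}, {14, 15, 16} × {α, β, γ}}; |τ_{X×Y}| = 216.

Enumerate products U × V with U ∈ τ_X, V ∈ τ_Y (deduplicated):
  ∅ × ∅ = {} (∅)
  {14} × {α} = {(14,α)}
  {14} × {β} = {(14,β)}
  {15} × {α} = {(15,α)}
  {15} × {β} = {(15,β)}
  {16} × {α} = {(16,α)}
  {16} × {β} = {(16,β)}
  {14} × {α, β} = {(14,α), (14,β)}
  {14} × {α, γ} = {(14,α), (14,γ)}
  {14, 15} × {α} = {(14,α), (15,α)}
  {14, 16} × {α} = {(14,α), (16,α)}
  {14, 15} × {β} = {(14,β), (15,β)}
  {14, 16} × {β} = {(14,β), (16,β)}
  {15} × {α, β} = {(15,α), (15,β)}
  {15} × {α, γ} = {(15,α), (15,γ)}
  {15, 16} × {α} = {(15,α), (16,α)}
  {15, 16} × {β} = {(15,β), (16,β)}
  {16} × {α, β} = {(16,α), (16,β)}
  {16} × {α, γ} = {(16,α), (16,γ)}
  {14} × {α, β, γ} = {(14,α), (14,β), (14,γ)}
  {14, 15, 16} × {α} = {(14,α), (15,α), (16,α)}
  {14, 15, 16} × {β} = {(14,β), (15,β), (16,β)}
  {15} × {α, β, γ} = {(15,α), (15,β), (15,γ)}
  {16} × {α, β, γ} = {(16,α), (16,β), (16,γ)}
  {14, 15} × {α, β} = {(14,α), (14,β), (15,α), (15,β)}
  {14, 16} × {α, β} = {(14,α), (14,β), (16,α), (16,β)}
  {14, 15} × {α, γ} = {(14,α), (14,γ), (15,α), (15,γ)}
  {14, 16} × {α, γ} = {(14,α), (14,γ), (16,α), (16,γ)}
  {15, 16} × {α, β} = {(15,α), (15,β), (16,α), (16,β)}
  {15, 16} × {α, γ} = {(15,α), (15,γ), (16,α), (16,γ)}
  {14, 15} × {α, β, γ} = {(14,α), (14,β), (14,γ), (15,α), (15,β), (15,γ)}
  {14, 16} × {α, β, γ} = {(14,α), (14,β), (14,γ), (16,α), (16,β), (16,γ)}
  {14, 15, 16} × {α, β} = {(14,α), (14,β), (15,α), (15,β), (16,α), (16,β)}
  {14, 15, 16} × {α, γ} = {(14,α), (14,γ), (15,α), (15,γ), (16,α), (16,γ)}
  {15, 16} × {α, β, γ} = {(15,α), (15,β), (15,γ), (16,α), (16,β), (16,γ)}
  {14, 15, 16} × {α, β, γ} = {(14,α), (14,β), (14,γ), (15,α), (15,β), (15,γ), (16,α), (16,β), (16,γ)}
These 36 distinct sets form the basis B.
Close under arbitrary unions to get τ_{X×Y}; counting gives |τ_{X×Y}| = 216.
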